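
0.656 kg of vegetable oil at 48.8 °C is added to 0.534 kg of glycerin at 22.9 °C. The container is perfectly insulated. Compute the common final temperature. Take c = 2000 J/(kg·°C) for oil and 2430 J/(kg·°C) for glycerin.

T_f ≈ 35.9 °C

T_f = Σ m_i c_i T_i / Σ m_i c_i:
T_f = (1312*48.8 + 1297.6*22.9) / (1312 + 1297.6)
    = 93741 / 2609.6 ≈ 35.92 °C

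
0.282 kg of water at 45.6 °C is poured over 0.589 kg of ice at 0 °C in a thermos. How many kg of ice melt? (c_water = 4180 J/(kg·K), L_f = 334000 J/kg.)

Water can give up m c ΔT = 0.282×4180×45.6 = 53751 J before reaching 0 °C.
To melt every bit of ice: 0.589×334000 = 196726 J.
53751 J < 196726 J, so only part of the ice melts and the system sits at 0 °C.
m_melt = 53751 / L_f = 0.1609 kg.

m_melted ≈ 0.161 kg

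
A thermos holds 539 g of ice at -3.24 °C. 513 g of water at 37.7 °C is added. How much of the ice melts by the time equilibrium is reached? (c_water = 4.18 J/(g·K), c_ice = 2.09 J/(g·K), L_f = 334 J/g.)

m_melted ≈ 231 g

Heat available from the water dropping to 0 °C: 513×4.18×37.7 = 80842 J.
Of that, 539×2.09×3.24 = 3649.9 J goes to bring the ice to 0 °C, leaving 77192 J.
Fully melting the ice requires m_ice L_f = 539×334 = 180026 J.
Since 77192 < 180026 J, not all the ice melts; equilibrium is at 0 °C.
m_melted×334 = 77192  ⇒  m_melted ≈ 231.1 g.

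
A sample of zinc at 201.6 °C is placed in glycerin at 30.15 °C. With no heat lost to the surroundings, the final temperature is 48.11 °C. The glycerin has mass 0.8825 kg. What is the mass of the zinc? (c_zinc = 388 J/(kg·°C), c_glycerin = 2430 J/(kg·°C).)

m ≈ 0.647 kg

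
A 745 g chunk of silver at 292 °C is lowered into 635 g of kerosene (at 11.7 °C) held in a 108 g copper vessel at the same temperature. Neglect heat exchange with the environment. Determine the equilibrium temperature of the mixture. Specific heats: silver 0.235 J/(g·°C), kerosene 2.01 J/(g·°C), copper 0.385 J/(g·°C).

Let T be the final temperature. ΣQ_i = 0:
745*0.235*(T − 292) + 635*2.01*(T − 11.7) + 108*0.385*(T − 11.7) = 0
175.07(T − 292) + 1276.3(T − 11.7) + 41.58(T − 11.7) = 0
1493 T = 66542
T ≈ 44.57 °C

T_f ≈ 44.6 °C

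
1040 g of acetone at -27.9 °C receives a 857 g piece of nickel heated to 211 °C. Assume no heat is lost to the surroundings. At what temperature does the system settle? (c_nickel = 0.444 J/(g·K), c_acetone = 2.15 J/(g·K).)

Net heat exchanged in the isolated system is zero:
857·0.444·(T − 211) + 1040·2.15·(T − (-27.9)) = 0
380.51(T − 211) + 2236(T − (-27.9)) = 0
(380.51 + 2236) T = 380.51·211 + 2236·(-27.9)
T = 17903 / 2616.5 = 6.84 °C

T_f ≈ 6.8 °C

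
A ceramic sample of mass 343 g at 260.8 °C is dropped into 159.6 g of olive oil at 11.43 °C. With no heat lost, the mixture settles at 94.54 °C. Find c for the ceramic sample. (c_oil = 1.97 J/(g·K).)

Let T be the final temperature. ΣQ_i = 0:
343×c×(94.54 − 260.8) + 159.6×1.97×(94.54 − 11.43) = 0
-57027 c = -26131
c = -26131/-57027 ≈ 0.4582 J/(g·K)

c ≈ 0.458 J/(g·K)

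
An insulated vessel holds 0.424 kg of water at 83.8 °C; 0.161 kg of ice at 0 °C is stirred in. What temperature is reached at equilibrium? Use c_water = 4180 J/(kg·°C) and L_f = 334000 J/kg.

T_f ≈ 38.7 °C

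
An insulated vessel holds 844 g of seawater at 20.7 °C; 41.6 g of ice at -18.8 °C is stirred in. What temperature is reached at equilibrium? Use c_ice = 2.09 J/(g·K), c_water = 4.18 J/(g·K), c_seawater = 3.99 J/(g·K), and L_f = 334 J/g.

Setting the total heat transfer to zero:
warm ice to 0 °C: 41.6·2.09·(0 − (-18.8)) = 1634.5; latent heat to melt: 41.6·334 = 13894; meltwater 0→T: 41.6·4.18·T = 173.89 T; seawater cools: 844·3.99·(T − 20.7) = 3367.6(T − 20.7)
3541.4 T = 69708 − 15529 = 54180
T ≈ 15.30 °C (positive, so assuming full melt was valid).

T_f ≈ 15.3 °C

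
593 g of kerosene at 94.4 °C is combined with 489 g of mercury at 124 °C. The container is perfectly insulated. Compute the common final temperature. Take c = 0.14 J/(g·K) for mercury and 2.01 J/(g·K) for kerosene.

T_f ≈ 96.0 °C

|Q_mercury| = |Q_kerosene|:
489·0.14·(124 − T) = 593·2.01·(T − 94.4)
68.46(124 − T) = 1191.9(T − 94.4)
1260.4 T = 121007  ⇒  T ≈ 96.01 °C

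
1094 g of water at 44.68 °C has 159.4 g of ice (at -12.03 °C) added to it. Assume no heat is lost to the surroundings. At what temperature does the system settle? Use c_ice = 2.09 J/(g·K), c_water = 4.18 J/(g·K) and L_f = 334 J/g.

T_f ≈ 28.1 °C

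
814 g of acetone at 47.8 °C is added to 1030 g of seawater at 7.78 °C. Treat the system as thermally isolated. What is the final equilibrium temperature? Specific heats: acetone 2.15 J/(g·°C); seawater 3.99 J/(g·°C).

T_f ≈ 19.7 °C

|Q_acetone| = |Q_seawater|:
814*2.15*(47.8 − T) = 1030*3.99*(T − 7.78)
1750.1(47.8 − T) = 4109.7(T − 7.78)
5859.8 T = 115628  ⇒  T ≈ 19.73 °C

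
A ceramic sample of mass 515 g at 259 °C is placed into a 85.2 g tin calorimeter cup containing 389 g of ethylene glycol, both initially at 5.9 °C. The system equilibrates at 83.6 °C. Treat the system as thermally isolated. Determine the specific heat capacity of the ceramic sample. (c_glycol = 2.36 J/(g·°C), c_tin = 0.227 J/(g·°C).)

c ≈ 0.806 J/(g·°C)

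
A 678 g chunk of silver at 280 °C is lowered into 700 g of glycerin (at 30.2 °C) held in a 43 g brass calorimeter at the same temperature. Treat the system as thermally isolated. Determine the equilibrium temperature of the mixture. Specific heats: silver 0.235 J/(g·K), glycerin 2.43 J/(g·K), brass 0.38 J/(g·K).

Conservation of energy gives ΣQ = 0:
678·0.235·(T − 280) + 700·2.43·(T − 30.2) + 43·0.38·(T − 30.2) = 0
159.33(T − 280) + 1701(T − 30.2) + 16.34(T − 30.2) = 0
1876.7 T = 96476
T = 96476 / 1876.7 = 51.4 °C

T_f ≈ 51.4 °C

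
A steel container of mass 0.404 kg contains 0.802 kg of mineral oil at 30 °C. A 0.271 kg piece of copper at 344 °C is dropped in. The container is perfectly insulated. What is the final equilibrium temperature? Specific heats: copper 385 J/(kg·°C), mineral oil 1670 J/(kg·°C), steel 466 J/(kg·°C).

Energy conservation, ΣQ = 0:
0.271*385*(T − 344) + 0.802*1670*(T − 30) + 0.404*466*(T − 30) = 0
104.34(T − 344) + 1339.3(T − 30) + 188.26(T − 30) = 0
(104.34 + 1339.3 + 188.26) T = 104.34*344 + 1339.3*30 + 188.26*30
T = 81719/1631.9 ≈ 50.08 °C

T_f ≈ 50.1 °C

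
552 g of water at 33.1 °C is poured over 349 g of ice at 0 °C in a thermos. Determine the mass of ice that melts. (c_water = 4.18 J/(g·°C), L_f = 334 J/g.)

m_melted ≈ 229 g

Heat available from the water dropping to 0 °C: 552·4.18·33.1 = 76374 J.
Fully melting the ice requires m_ice L_f = 349·334 = 116566 J.
That's not enough to melt it all — equilibrium is at 0 °C with ice remaining.
m_melted·334 = 76374  ⇒  m_melted ≈ 228.7 g.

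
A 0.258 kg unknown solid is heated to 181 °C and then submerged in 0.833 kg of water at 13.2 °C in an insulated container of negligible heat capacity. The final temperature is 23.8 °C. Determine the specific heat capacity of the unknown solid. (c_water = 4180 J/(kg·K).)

Taking heat into each body as positive, Σ m c ΔT = 0:
0.258·c·(23.8 − 181) + 0.833·4180·(23.8 − 13.2) = 0
-40.56 c = -36909
c = -36909/-40.56 ≈ 910 J/(kg·K)

c ≈ 910 J/(kg·K)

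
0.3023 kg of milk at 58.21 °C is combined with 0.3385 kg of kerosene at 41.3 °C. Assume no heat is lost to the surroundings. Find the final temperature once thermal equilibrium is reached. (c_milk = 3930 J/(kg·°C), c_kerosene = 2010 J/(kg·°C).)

Set heat shed by the hot body equal to heat absorbed by the cold body:
0.3023·3930·(58.21 − T) = 0.3385·2010·(T − 41.3)
1188(58.21 − T) = 680.38(T − 41.3)
1868.4 T = 97256  ⇒  T ≈ 52.05 °C

T_f ≈ 52.1 °C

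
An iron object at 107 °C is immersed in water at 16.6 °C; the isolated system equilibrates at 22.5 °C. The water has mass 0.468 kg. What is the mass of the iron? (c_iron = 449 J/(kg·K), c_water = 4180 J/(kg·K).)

m ≈ 0.304 kg

Taking heat into each body as positive, Σ m c ΔT = 0:
m·449·(22.5 − 107) + 0.468·4180·(22.5 − 16.6) = 0
-37940 m = -11542
m = -11542/-37940 ≈ 0.3042 kg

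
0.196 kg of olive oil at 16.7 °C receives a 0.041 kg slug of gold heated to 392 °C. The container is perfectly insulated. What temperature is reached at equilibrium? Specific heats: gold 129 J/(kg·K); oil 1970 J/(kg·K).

T_f is the heat-capacity-weighted average of the initial temperatures:
T_f = (5.289*392 + 386.12*16.7) / (5.289 + 386.12)
    = 8521.5 / 391.41 ≈ 21.77 °C

T_f ≈ 21.8 °C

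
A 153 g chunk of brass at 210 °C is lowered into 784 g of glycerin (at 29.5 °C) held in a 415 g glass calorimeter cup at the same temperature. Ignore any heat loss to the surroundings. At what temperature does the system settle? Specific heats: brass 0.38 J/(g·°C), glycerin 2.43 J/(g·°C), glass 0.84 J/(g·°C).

T_f ≈ 34.0 °C

Setting the total heat transfer to zero:
153×0.38×(T − 210) + 784×2.43×(T − 29.5) + 415×0.84×(T − 29.5) = 0
(58.14 + 1905.1 + 348.6) T = 58.14×210 + 1905.1×29.5 + 348.6×29.5
T = 78694/2311.9 ≈ 34.04 °C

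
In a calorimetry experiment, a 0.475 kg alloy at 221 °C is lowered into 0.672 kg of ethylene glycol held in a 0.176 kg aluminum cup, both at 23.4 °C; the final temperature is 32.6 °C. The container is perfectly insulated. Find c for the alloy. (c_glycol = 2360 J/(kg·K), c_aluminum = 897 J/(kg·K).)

c ≈ 179 J/(kg·K)

Taking heat into each body as positive, Σ m c ΔT = 0:
0.475·c·(32.6 − 221) + 0.672·2360·(32.6 − 23.4) + 0.176·897·(32.6 − 23.4) = 0
-89.49 c = -16043
c = -16043/-89.49 ≈ 179.3 J/(kg·K)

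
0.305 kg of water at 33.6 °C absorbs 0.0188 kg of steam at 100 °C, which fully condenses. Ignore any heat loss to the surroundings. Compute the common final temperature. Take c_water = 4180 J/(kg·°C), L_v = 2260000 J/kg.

T_f ≈ 68.8 °C

Setting the total heat transfer to zero:
condense steam: −0.0188·2260000 = −42488; condensate cools 100→T: 0.0188·4180·(T − 100) = 78.58(T − 100); water warms: 0.305·4180·(T − 33.6) = 1274.9(T − 33.6)
1353.5 T = 42488 + 7858.4 + 42837 = 93183
T ≈ 68.85 °C, under the boiling point, so the assumption holds.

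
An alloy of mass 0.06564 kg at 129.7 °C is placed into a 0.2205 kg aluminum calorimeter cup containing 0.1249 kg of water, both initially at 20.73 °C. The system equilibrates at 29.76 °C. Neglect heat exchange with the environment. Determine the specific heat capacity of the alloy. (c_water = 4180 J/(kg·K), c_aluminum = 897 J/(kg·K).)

c ≈ 991 J/(kg·K)

Let T be the final temperature. ΣQ_i = 0:
0.06564·c·(29.76 − 129.7) + 0.1249·4180·(29.76 − 20.73) + 0.2205·897·(29.76 − 20.73) = 0
-6.56 c = -6500.4
c = -6500.4/-6.56 ≈ 990.9 J/(kg·K)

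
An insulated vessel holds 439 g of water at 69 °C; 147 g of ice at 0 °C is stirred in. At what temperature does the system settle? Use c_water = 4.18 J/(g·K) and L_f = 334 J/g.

T_f ≈ 31.6 °C

Energy balance with sensible and latent terms:
fusion: m_ice L_f = 147×334 = 49098; meltwater 0→T: 147×4.18×T = 614.46 T; water cools: 439×4.18×(T − 69) = 1835(T − 69)
2449.5 T = 126616 − 49098 = 77518
T ≈ 31.65 °C (positive, so assuming full melt was valid).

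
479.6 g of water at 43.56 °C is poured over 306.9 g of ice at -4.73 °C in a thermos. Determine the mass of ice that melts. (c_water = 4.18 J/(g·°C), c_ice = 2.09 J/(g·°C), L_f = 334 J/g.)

Heat available from the water dropping to 0 °C: 479.6×4.18×43.56 = 87326 J.
Warming the ice to 0 °C takes 306.9×2.09×4.73 = 3033.9 J, leaving 84292 J for melting.
Melting all 306.9 g of ice would need 306.9×334 = 102505 J.
Since 84292 < 102505 J, not all the ice melts; equilibrium is at 0 °C.
m_melt = 84292 / L_f = 252.4 g.

m_melted ≈ 252 g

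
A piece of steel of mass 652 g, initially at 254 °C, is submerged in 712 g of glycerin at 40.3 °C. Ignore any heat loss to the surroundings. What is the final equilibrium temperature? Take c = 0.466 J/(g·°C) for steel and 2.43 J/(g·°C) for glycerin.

Set heat shed by the hot body equal to heat absorbed by the cold body:
652×0.466×(254 − T) = 712×2.43×(T − 40.3)
303.83(254 − T) = 1730.2(T − 40.3)
2034 T = 146899  ⇒  T ≈ 72.22 °C

T_f ≈ 72.2 °C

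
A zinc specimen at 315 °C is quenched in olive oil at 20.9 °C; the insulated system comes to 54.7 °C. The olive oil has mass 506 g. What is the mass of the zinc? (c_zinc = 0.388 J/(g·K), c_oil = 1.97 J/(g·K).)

m ≈ 334 g

Taking heat into each body as positive, Σ m c ΔT = 0:
m·0.388·(54.7 − 315) + 506·1.97·(54.7 − 20.9) = 0
-101 m = -33693
m = -33693/-101 ≈ 333.6 g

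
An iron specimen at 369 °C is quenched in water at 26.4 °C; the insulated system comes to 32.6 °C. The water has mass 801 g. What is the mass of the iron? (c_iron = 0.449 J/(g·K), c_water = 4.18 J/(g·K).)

Heat gained plus heat lost sum to zero:
m×0.449×(32.6 − 369) + 801×4.18×(32.6 − 26.4) = 0
-151.04 m = -20759
m = -20759/-151.04 ≈ 137.4 g

m ≈ 137 g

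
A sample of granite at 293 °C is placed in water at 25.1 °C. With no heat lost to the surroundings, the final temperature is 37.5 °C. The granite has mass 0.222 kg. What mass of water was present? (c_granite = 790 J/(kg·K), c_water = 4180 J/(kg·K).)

m ≈ 0.865 kg

|Q_granite| = |Q_water|:
0.222×790×(293 − 37.5) = m×4180×(37.5 − 25.1)
51832 m = 44810  ⇒  m ≈ 0.8645 kg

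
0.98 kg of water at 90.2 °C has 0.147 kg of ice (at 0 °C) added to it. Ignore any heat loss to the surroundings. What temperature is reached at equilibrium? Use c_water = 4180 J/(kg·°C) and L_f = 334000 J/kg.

Conservation of energy gives ΣQ = 0:
fusion: m_ice L_f = 0.147×334000 = 49098
  meltwater 0→T: 0.147×4180×T = 614.46 T
  water: 4096.4(T − 90.2)
4710.9 T = 369495 − 49098 = 320397
T ≈ 68.01 °C. Since T > 0 °C, the all-ice-melts assumption holds.

T_f ≈ 68.0 °C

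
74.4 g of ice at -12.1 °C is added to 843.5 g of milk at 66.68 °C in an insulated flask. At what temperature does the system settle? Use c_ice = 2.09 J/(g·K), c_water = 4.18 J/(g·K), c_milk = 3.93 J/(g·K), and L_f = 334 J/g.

T_f ≈ 53.6 °C

Net heat exchanged in the isolated system is zero:
ice -12.1→0 °C: 74.4·2.09·12.1 = 1881.5
  melt ice: 74.4·334 = 24850
  warm the meltwater: 310.99 T
  milk cools: 843.5·3.93·(T − 66.68) = 3315(T − 66.68)
3625.9 T = 221041 − 26731 = 194310
T ≈ 53.59 °C — above 0 °C, consistent with complete melting.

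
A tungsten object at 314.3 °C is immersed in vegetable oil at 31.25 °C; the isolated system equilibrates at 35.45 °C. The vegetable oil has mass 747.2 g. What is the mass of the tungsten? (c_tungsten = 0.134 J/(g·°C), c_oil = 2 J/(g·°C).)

m ≈ 168 g

Let T be the final temperature. ΣQ_i = 0:
m×0.134×(35.45 − 314.3) + 747.2×2×(35.45 − 31.25) = 0
-37.37 m = -6276.5
m = -6276.5/-37.37 ≈ 168 g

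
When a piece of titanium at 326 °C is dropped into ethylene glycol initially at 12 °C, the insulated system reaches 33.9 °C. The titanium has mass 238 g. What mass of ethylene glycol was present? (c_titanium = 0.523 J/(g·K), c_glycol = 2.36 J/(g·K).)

m ≈ 703 g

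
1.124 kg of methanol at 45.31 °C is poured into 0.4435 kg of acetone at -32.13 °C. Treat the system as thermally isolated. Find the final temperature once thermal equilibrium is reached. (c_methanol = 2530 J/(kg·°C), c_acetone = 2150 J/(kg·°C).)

T_f = Σ m_i c_i T_i / Σ m_i c_i:
T_f = (2843.7*45.31 + 953.52*(-32.13)) / (2843.7 + 953.52)
    = 98212 / 3797.2 ≈ 25.86 °C

T_f ≈ 25.9 °C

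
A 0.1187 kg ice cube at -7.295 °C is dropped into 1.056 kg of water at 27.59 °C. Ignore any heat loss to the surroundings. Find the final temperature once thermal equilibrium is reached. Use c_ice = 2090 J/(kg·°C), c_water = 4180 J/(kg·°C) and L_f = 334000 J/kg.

Energy balance with sensible and latent terms:
ice -7.295→0 °C: 0.1187×2090×7.295 = 1809.8
  fusion: m_ice L_f = 0.1187×334000 = 39646
  warm the meltwater: 496.17 T
  water: 4414.1(T − 27.59)
4910.2 T = 121784 − 41456 = 80329
T ≈ 16.36 °C (positive, so assuming full melt was valid).

T_f ≈ 16.4 °C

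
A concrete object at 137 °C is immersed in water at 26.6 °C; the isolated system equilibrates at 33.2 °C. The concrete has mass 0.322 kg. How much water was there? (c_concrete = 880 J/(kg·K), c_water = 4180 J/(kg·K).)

m ≈ 1.07 kg

Heat lost by the concrete = heat gained by the water:
0.322·880·(137 − 33.2) = m·4180·(33.2 − 26.6)
27588 m = 29413  ⇒  m ≈ 1.066 kg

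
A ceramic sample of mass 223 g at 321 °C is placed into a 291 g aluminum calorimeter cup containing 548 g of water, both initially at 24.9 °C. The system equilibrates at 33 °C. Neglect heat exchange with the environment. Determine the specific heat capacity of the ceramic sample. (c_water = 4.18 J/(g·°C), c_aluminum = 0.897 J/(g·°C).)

Heat gained plus heat lost sum to zero:
223×c×(33 − 321) + 548×4.18×(33 − 24.9) + 291×0.897×(33 − 24.9) = 0
-64224 c = -20669
c = -20669/-64224 ≈ 0.3218 J/(g·°C)

c ≈ 0.322 J/(g·°C)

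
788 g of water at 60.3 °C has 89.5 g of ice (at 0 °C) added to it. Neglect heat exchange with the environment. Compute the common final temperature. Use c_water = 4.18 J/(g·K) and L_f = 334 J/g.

Heat gained plus heat lost sum to zero:
latent heat to melt: 89.5·334 = 29893; meltwater 0→T: 89.5·4.18·T = 374.11 T; water cools: 788·4.18·(T − 60.3) = 3293.8(T − 60.3)
3667.9 T = 198619 − 29893 = 168726
T ≈ 46.00 °C (positive, so assuming full melt was valid).

T_f ≈ 46.0 °C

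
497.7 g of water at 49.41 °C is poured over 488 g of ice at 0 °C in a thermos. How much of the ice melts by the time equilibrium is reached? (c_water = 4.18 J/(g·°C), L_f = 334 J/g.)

m_melted ≈ 308 g

Heat available from the water dropping to 0 °C: 497.7·4.18·49.41 = 102792 J.
To melt every bit of ice: 488·334 = 162992 J.
That's not enough to melt it all — equilibrium is at 0 °C with ice remaining.
m_melted·334 = 102792  ⇒  m_melted ≈ 307.8 g.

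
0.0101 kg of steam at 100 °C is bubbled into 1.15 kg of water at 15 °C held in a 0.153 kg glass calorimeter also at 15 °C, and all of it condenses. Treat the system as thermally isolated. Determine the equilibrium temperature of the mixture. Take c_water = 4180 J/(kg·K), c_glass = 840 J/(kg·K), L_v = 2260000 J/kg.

Setting the total heat transfer to zero:
condense steam: −0.0101×2260000 = −22826
  condensate cools 100→T: 0.0101×4180×(T − 100) = 42.22(T − 100)
  original water: 4807(T − 15)
  cup: 128.52(T − 15)
4977.7 T = 22826 + 4221.8 + 74033 = 101081
T ≈ 20.31 °C, under the boiling point, so the assumption holds.

T_f ≈ 20.3 °C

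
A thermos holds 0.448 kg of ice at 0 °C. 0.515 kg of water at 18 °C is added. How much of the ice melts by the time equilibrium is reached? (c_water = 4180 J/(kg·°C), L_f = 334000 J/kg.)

m_melted ≈ 0.116 kg

Cooling the water to 0 °C releases 0.515×4180×18 = 38749 J.
Fully melting the ice requires m_ice L_f = 0.448×334000 = 149632 J.
That's not enough to melt it all — equilibrium is at 0 °C with ice remaining.
Mass melted = 38749/334000 ≈ 0.116 kg.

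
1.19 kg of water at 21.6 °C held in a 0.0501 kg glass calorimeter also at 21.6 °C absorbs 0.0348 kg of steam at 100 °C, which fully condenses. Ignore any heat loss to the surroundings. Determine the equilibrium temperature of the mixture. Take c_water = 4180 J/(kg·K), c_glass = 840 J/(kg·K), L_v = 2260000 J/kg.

T_f ≈ 39.0 °C

Net heat exchanged in the isolated system is zero:
condense steam: −0.0348×2260000 = −78648
  condensate cools 100→T: 0.0348×4180×(T − 100) = 145.46(T − 100)
  original water: 4974.2(T − 21.6)
  glass cup: 0.0501×840×(T − 21.6) = 42.08(T − 21.6)
5161.7 T = 78648 + 14546 + 108352 = 201546
T ≈ 39.05 °C (< 100 °C, so full condensation is consistent).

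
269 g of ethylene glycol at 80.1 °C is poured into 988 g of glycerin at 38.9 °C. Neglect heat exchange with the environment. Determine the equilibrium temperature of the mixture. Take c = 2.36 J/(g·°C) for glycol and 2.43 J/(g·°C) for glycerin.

T_f ≈ 47.5 °C

|Q_glycol| = |Q_glycerin|:
269·2.36·(80.1 − T) = 988·2.43·(T − 38.9)
634.84(80.1 − T) = 2400.8(T − 38.9)
3035.7 T = 144243  ⇒  T ≈ 47.52 °C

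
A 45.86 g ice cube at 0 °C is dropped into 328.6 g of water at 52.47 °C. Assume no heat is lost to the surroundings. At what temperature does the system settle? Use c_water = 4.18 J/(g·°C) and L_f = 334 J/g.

Taking heat into each body as positive, Σ m c ΔT = 0:
fusion: m_ice L_f = 45.86×334 = 15317; warm the meltwater: 191.69 T; water: 1373.5(T − 52.47)
1565.2 T = 72070 − 15317 = 56753
T ≈ 36.26 °C. Since T > 0 °C, the all-ice-melts assumption holds.

T_f ≈ 36.3 °C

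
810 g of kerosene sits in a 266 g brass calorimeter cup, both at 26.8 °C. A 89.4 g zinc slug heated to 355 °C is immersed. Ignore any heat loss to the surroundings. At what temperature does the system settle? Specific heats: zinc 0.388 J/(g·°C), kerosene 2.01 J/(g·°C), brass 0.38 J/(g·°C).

T_f ≈ 33.3 °C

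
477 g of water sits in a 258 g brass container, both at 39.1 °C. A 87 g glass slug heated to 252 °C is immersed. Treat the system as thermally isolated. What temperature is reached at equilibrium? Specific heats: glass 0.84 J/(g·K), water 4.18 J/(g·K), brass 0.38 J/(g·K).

Taking heat into each body as positive, Σ m c ΔT = 0:
87×0.84×(T − 252) + 477×4.18×(T − 39.1) + 258×0.38×(T − 39.1) = 0
2165 T = 100209
T ≈ 46.29 °C

T_f ≈ 46.3 °C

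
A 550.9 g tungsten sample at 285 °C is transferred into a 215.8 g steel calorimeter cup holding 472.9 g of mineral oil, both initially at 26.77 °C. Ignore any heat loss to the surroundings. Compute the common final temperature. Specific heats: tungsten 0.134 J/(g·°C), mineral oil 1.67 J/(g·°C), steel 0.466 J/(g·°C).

Heat gained plus heat lost sum to zero:
550.9·0.134·(T − 285) + 472.9·1.67·(T − 26.77) + 215.8·0.466·(T − 26.77) = 0
73.82(T − 285) + 789.74(T − 26.77) + 100.56(T − 26.77) = 0
(73.82 + 789.74 + 100.56) T = 73.82·285 + 789.74·26.77 + 100.56·26.77
T ≈ 46.54 °C

T_f ≈ 46.5 °C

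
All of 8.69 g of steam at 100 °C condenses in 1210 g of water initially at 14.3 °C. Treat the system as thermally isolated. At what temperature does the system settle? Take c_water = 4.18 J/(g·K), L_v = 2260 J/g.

Energy conservation, ΣQ = 0:
condense steam: −8.69·2260 = −19639
  condensate cools 100→T: 8.69·4.18·(T − 100) = 36.32(T − 100)
  water warms: 1210·4.18·(T − 14.3) = 5057.8(T − 14.3)
5094.1 T = 19639 + 3632.4 + 72327 = 95598
T ≈ 18.77 °C — below 100 °C, confirming all the steam condensed.

T_f ≈ 18.8 °C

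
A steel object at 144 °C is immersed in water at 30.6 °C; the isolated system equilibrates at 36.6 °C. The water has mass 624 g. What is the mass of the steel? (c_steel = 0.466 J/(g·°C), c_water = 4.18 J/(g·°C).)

m ≈ 313 g

Net heat exchanged in the isolated system is zero:
m×0.466×(36.6 − 144) + 624×4.18×(36.6 − 30.6) = 0
-50.05 m = -15650
m = -15650/-50.05 ≈ 312.7 g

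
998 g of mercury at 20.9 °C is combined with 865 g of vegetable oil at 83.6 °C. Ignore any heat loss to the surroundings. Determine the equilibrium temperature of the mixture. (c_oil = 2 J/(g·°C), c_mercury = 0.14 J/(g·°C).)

T_f ≈ 78.9 °C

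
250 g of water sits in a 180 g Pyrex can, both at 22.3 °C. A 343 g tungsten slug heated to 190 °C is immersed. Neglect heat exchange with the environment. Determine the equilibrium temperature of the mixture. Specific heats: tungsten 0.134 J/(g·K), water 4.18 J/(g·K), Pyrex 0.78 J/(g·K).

T_f ≈ 28.6 °C

Taking heat into each body as positive, Σ m c ΔT = 0:
343*0.134*(T − 190) + 250*4.18*(T − 22.3) + 180*0.78*(T − 22.3) = 0
1231.4 T = 35167
T = 35167 / 1231.4 = 28.6 °C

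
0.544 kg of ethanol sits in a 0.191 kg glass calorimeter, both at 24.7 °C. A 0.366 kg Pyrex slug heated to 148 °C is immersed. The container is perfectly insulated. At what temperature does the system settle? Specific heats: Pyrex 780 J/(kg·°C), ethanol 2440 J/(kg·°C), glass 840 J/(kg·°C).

T_f ≈ 44.6 °C

Net heat exchanged in the isolated system is zero:
0.366·780·(T − 148) + 0.544·2440·(T − 24.7) + 0.191·840·(T − 24.7) = 0
285.48(T − 148) + 1327.4(T − 24.7) + 160.44(T − 24.7) = 0
(285.48 + 1327.4 + 160.44) T = 285.48·148 + 1327.4·24.7 + 160.44·24.7
T ≈ 44.55 °C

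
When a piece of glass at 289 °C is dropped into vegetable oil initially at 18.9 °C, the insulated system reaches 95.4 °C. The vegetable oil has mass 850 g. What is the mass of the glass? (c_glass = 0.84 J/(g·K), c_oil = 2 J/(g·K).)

Heat lost by the glass = heat gained by the oil:
m·0.84·(289 − 95.4) = 850·2·(95.4 − 18.9)
162.62 m = 130050  ⇒  m ≈ 799.7 g

m ≈ 800 g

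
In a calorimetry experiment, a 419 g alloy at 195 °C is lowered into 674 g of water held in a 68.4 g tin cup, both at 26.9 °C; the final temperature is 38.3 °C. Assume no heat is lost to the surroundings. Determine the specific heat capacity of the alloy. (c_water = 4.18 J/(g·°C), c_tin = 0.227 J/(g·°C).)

Let T be the final temperature. ΣQ_i = 0:
419×c×(38.3 − 195) + 674×4.18×(38.3 − 26.9) + 68.4×0.227×(38.3 − 26.9) = 0
-65657 c = -32294
c = -32294/-65657 ≈ 0.4919 J/(g·°C)

c ≈ 0.492 J/(g·°C)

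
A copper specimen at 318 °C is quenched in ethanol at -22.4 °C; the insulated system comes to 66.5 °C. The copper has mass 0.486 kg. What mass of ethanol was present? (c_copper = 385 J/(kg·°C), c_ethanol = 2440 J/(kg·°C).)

Net heat exchanged in the isolated system is zero:
0.486·385·(66.5 − 318) + m·2440·(66.5 − (-22.4)) = 0
216916 m = 47058
m = 47058/216916 ≈ 0.2169 kg

m ≈ 0.217 kg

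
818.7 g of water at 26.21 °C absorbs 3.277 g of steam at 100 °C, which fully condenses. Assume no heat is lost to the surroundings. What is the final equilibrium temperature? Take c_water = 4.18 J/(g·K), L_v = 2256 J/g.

T_f ≈ 28.7 °C

Conservation of energy gives ΣQ = 0:
latent heat released on condensation: 3.277·2256 = 7392.9
  condensed water 100 °C→T: 13.7(T − 100)
  original water: 3422.2(T − 26.21)
3435.9 T = 7392.9 + 1369.8 + 89695 = 98458
T ≈ 28.66 °C (< 100 °C, so full condensation is consistent).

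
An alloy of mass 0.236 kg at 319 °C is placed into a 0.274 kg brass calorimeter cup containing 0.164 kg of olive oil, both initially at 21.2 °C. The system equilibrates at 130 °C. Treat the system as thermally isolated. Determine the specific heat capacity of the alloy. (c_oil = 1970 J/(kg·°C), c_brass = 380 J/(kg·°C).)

Heat gained plus heat lost sum to zero:
0.236·c·(130 − 319) + 0.164·1970·(130 − 21.2) + 0.274·380·(130 − 21.2) = 0
-44.6 c = -46479
c = -46479/-44.6 ≈ 1042 J/(kg·°C)

c ≈ 1040 J/(kg·°C)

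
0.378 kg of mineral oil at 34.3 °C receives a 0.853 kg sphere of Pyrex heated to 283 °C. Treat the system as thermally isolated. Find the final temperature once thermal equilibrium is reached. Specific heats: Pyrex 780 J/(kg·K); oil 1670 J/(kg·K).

Set heat shed by the hot body equal to heat absorbed by the cold body:
0.853*780*(283 − T) = 0.378*1670*(T − 34.3)
665.34(283 − T) = 631.26(T − 34.3)
1296.6 T = 209943  ⇒  T ≈ 161.92 °C

T_f ≈ 161.9 °C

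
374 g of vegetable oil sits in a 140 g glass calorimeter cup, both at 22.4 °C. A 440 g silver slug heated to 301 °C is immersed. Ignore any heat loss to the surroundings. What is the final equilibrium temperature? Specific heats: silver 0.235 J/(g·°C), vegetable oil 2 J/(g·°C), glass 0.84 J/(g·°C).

T_f ≈ 52.1 °C

Net heat exchanged in the isolated system is zero:
440×0.235×(T − 301) + 374×2×(T − 22.4) + 140×0.84×(T − 22.4) = 0
103.4(T − 301) + 748(T − 22.4) + 117.6(T − 22.4) = 0
969 T = 50513
T ≈ 52.13 °C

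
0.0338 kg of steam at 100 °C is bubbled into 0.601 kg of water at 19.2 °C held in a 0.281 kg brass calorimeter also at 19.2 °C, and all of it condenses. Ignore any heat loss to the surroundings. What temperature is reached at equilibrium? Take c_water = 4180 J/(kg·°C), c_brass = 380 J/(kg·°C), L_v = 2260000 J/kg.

Sum of m c ΔT and latent-heat terms is zero:
steam→water at 100 °C releases m L_v = 0.0338·2260000 = 76388; condensed water 100 °C→T: 141.28(T − 100); water warms: 0.601·4180·(T − 19.2) = 2512.2(T − 19.2); brass cup: 0.281·380·(T − 19.2) = 106.78(T − 19.2)
2760.2 T = 76388 + 14128 + 50284 = 140800
T ≈ 51.01 °C — below 100 °C, confirming all the steam condensed.

T_f ≈ 51.0 °C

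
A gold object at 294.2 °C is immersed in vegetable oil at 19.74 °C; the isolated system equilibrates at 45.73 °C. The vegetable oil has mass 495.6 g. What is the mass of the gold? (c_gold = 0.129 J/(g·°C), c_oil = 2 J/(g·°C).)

Heat lost by the gold = heat gained by the oil:
m×0.129×(294.2 − 45.73) = 495.6×2×(45.73 − 19.74)
32.05 m = 25761  ⇒  m ≈ 803.7 g

m ≈ 804 g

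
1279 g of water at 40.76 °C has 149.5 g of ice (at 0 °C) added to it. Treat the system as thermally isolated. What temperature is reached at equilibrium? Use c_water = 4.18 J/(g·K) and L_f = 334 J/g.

Sum of m c ΔT and latent-heat terms is zero:
melt ice: 149.5·334 = 49933; warm the meltwater: 624.91 T; water cools: 1279·4.18·(T − 40.76) = 5346.2(T − 40.76)
5971.1 T = 217912 − 49933 = 167979
T ≈ 28.13 °C — above 0 °C, consistent with complete melting.

T_f ≈ 28.1 °C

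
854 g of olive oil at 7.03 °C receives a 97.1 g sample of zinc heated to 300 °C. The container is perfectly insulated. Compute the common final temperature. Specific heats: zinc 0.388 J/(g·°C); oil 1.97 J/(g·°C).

Set heat shed by the hot body equal to heat absorbed by the cold body:
97.1×0.388×(300 − T) = 854×1.97×(T − 7.03)
37.67(300 − T) = 1682.4(T − 7.03)
1720.1 T = 23130  ⇒  T ≈ 13.45 °C

T_f ≈ 13.4 °C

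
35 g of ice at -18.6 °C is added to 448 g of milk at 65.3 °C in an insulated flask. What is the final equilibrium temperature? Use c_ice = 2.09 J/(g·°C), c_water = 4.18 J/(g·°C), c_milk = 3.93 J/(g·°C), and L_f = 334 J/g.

T_f ≈ 53.4 °C

Sum of m c ΔT and latent-heat terms is zero:
warm ice to 0 °C: 35·2.09·(0 − (-18.6)) = 1360.6; fusion: m_ice L_f = 35·334 = 11690; meltwater 0→T: 35·4.18·T = 146.3 T; milk: 1760.6(T − 65.3)
1906.9 T = 114970 − 13051 = 101919
T ≈ 53.45 °C. Since T > 0 °C, the all-ice-melts assumption holds.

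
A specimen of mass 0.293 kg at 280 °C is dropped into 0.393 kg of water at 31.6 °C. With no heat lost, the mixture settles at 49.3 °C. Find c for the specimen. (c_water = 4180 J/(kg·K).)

c ≈ 430 J/(kg·K)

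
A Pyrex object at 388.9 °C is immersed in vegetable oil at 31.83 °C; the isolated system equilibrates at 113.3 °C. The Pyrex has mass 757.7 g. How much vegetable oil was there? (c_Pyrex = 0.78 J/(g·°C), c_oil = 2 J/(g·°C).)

m ≈ 1000 g

Heat lost by the Pyrex = heat gained by the oil:
757.7×0.78×(388.9 − 113.3) = m×2×(113.3 − 31.83)
162.94 m = 162881  ⇒  m ≈ 999.6 g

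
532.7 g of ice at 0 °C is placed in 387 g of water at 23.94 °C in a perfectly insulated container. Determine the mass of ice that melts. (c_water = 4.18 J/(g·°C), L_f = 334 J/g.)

m_melted ≈ 116 g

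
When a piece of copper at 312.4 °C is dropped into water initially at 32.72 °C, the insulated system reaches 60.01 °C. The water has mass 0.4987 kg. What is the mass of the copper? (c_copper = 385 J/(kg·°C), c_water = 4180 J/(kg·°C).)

Heat lost by the copper = heat gained by the water:
m×385×(312.4 − 60.01) = 0.4987×4180×(60.01 − 32.72)
97170 m = 56888  ⇒  m ≈ 0.5854 kg

m ≈ 0.585 kg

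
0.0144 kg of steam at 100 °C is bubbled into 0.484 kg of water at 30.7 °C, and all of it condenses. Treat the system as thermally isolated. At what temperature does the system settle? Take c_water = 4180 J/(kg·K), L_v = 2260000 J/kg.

T_f ≈ 48.3 °C

Taking heat into each body as positive, Σ m c ΔT = 0:
condense steam: −0.0144·2260000 = −32544
  condensed water 100 °C→T: 60.19(T − 100)
  original water: 2023.1(T − 30.7)
2083.3 T = 32544 + 6019.2 + 62110 = 100673
T ≈ 48.32 °C — below 100 °C, confirming all the steam condensed.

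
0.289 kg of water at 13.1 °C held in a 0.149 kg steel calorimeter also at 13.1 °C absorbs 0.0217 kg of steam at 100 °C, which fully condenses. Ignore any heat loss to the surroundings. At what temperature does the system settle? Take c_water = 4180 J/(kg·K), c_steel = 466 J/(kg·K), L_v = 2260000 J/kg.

Energy conservation, ΣQ = 0:
latent heat released on condensation: 0.0217·2260000 = 49042; condensate cools 100→T: 0.0217·4180·(T − 100) = 90.71(T − 100); original water: 1208(T − 13.1); steel cup: 0.149·466·(T − 13.1) = 69.43(T − 13.1)
1368.2 T = 49042 + 9070.6 + 16735 = 74847
T ≈ 54.71 °C, under the boiling point, so the assumption holds.

T_f ≈ 54.7 °C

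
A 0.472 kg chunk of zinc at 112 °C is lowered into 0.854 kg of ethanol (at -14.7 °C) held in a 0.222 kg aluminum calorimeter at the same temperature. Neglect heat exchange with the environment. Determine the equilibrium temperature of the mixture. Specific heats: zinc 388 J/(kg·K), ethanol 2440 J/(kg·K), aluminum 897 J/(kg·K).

T_f ≈ -5.3 °C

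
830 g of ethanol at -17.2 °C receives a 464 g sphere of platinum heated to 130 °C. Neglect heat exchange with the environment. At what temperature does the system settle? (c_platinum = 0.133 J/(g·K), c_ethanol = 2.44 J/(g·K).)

Set heat shed by the hot body equal to heat absorbed by the cold body:
464·0.133·(130 − T) = 830·2.44·(T − (-17.2))
61.71(130 − T) = 2025.2(T − (-17.2))
2086.9 T = -26811  ⇒  T ≈ -12.85 °C

T_f ≈ -12.8 °C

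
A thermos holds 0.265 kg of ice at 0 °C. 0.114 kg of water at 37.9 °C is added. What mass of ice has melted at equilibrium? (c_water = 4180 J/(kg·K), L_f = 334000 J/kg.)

m_melted ≈ 0.0541 kg

Heat available from the water dropping to 0 °C: 0.114×4180×37.9 = 18060 J.
Melting all 0.265 kg of ice would need 0.265×334000 = 88510 J.
Since 18060 < 88510 J, not all the ice melts; equilibrium is at 0 °C.
Mass melted = 18060/334000 ≈ 0.05407 kg.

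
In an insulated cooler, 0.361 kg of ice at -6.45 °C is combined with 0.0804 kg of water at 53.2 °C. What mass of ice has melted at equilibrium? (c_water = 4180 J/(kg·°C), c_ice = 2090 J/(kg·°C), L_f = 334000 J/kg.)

m_melted ≈ 0.039 kg

Heat available from the water dropping to 0 °C: 0.0804·4180·53.2 = 17879 J.
Warming the ice to 0 °C takes 0.361·2090·6.45 = 4866.5 J, leaving 13013 J for melting.
Fully melting the ice requires m_ice L_f = 0.361·334000 = 120574 J.
Since 13013 < 120574 J, not all the ice melts; equilibrium is at 0 °C.
m_melt = 13013 / L_f = 0.03896 kg.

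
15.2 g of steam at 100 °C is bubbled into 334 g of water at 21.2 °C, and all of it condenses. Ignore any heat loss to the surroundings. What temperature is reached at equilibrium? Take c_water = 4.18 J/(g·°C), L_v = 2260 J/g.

Energy balance with sensible and latent terms:
condense steam: −15.2×2260 = −34352
  condensate cools 100→T: 15.2×4.18×(T − 100) = 63.54(T − 100)
  original water: 1396.1(T − 21.2)
1459.7 T = 34352 + 6353.6 + 29598 = 70303
T ≈ 48.16 °C (< 100 °C, so full condensation is consistent).

T_f ≈ 48.2 °C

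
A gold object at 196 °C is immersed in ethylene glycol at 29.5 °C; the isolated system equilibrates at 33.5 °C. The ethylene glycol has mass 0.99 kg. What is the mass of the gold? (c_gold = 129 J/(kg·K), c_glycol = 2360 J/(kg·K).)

Heat lost by the gold = heat gained by the glycol:
m×129×(196 − 33.5) = 0.99×2360×(33.5 − 29.5)
20962 m = 9345.6  ⇒  m ≈ 0.4458 kg

m ≈ 0.446 kg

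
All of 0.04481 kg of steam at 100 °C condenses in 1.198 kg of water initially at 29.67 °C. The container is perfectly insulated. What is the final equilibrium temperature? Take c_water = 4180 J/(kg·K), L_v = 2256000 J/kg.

T_f ≈ 51.7 °C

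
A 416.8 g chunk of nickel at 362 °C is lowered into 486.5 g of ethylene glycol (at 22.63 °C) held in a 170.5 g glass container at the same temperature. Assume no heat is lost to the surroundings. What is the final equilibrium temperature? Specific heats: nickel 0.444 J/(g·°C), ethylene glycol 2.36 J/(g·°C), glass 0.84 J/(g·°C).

T_f ≈ 65.2 °C

Let T be the final temperature. ΣQ_i = 0:
416.8×0.444×(T − 362) + 486.5×2.36×(T − 22.63) + 170.5×0.84×(T − 22.63) = 0
185.06(T − 362) + 1148.1(T − 22.63) + 143.22(T − 22.63) = 0
(185.06 + 1148.1 + 143.22) T = 185.06×362 + 1148.1×22.63 + 143.22×22.63
T = 96215 / 1476.4 = 65.2 °C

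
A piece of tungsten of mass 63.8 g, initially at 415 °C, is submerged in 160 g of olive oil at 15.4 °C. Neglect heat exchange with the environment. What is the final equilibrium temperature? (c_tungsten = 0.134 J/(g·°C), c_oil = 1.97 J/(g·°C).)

T_f ≈ 26.0 °C

T_f = Σ m_i c_i T_i / Σ m_i c_i:
T_f = (8.549×415 + 315.2×15.4) / (8.549 + 315.2)
    = 8402 / 323.75 ≈ 25.95 °C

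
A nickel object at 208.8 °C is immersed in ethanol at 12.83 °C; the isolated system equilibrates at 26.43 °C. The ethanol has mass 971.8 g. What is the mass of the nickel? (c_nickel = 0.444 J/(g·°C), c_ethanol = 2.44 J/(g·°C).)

m ≈ 398 g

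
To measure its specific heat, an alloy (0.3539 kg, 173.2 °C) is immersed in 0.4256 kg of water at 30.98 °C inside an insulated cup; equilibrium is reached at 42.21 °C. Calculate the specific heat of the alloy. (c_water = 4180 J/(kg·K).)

Taking heat into each body as positive, Σ m c ΔT = 0:
0.3539·c·(42.21 − 173.2) + 0.4256·4180·(42.21 − 30.98) = 0
-46.36 c = -19978
c = -19978/-46.36 ≈ 431 J/(kg·K)

c ≈ 431 J/(kg·K)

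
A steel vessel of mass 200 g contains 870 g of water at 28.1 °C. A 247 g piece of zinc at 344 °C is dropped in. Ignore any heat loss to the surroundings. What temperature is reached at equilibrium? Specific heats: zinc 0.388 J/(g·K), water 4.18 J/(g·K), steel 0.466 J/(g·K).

T_f ≈ 36.0 °C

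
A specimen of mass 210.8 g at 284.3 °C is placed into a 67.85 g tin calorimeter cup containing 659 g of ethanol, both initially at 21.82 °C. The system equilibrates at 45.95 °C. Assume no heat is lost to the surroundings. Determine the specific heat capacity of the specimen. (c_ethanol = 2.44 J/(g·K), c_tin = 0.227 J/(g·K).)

c ≈ 0.78 J/(g·K)

Let T be the final temperature. ΣQ_i = 0:
210.8×c×(45.95 − 284.3) + 659×2.44×(45.95 − 21.82) + 67.85×0.227×(45.95 − 21.82) = 0
-50244 c = -39172
c = -39172/-50244 ≈ 0.7796 J/(g·K)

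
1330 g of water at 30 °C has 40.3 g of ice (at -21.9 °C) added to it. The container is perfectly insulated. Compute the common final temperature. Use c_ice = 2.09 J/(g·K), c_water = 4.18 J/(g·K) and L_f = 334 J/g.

Sum of m c ΔT and latent-heat terms is zero:
warm ice to 0 °C: 40.3·2.09·(0 − (-21.9)) = 1844.6; melt ice: 40.3·334 = 13460; meltwater 0→T: 40.3·4.18·T = 168.45 T; water: 5559.4(T − 30)
5727.9 T = 166782 − 15305 = 151477
T ≈ 26.45 °C. Since T > 0 °C, the all-ice-melts assumption holds.

T_f ≈ 26.4 °C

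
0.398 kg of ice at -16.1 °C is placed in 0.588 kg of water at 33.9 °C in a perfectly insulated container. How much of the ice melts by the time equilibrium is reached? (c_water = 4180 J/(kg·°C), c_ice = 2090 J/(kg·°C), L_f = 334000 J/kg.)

m_melted ≈ 0.209 kg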